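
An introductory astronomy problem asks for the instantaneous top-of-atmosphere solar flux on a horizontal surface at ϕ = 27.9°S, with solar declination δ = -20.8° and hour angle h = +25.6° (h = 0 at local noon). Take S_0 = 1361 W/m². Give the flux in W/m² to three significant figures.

1.24e+03 W/m²

cos θ_z = sin ϕ sin δ + cos ϕ cos δ cos h = 0.166165 + 0.745064 = 0.911229.
Flux = S_0 · cos θ_z = 1361 × 0.911229 = 1240 W/m².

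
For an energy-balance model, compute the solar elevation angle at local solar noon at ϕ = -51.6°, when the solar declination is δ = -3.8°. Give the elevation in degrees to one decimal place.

At local noon the hour angle is zero, so the zenith angle equals |ϕ − δ| = |-51.6° − (-3.800°)| = 47.800°.
Elevation = 90° − 47.800° = 42.2°.

42.2°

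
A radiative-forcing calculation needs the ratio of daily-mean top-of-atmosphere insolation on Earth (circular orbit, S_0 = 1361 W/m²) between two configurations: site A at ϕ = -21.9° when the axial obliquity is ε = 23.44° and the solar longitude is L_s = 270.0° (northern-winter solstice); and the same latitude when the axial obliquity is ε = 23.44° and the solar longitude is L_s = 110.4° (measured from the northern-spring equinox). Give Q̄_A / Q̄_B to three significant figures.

— Configuration A (ϕ=-21.9°):
Solar declination: sin δ = sin ε · sin L_s = sin 23.44° × sin 270.0° = -0.39779, so δ = -23.440°.
cos h₀ = −tan(-21.9°) tan(-23.440°) = -0.1743, h₀ = 1.7460 rad.
Bracket: h₀ sin ϕ sin δ + cos ϕ cos δ sin h₀ = 1.7460×-0.37299×-0.39779 + 0.92784×0.91748×0.98469 = 0.259057 + 0.838242 = 1.097299.
Q̄ = (S_0/π) × [bracket] = (1361/π) × 1.097299 = 475.37 W/m².
— Configuration B (ϕ=-21.9°):
Solar declination: sin δ = sin ε · sin L_s = sin 23.44° × sin 110.4° = 0.37284, so δ = +21.891°.
cos h₀ = −tan(-21.9°) tan(+21.891°) = 0.1615, h₀ = 1.4086 rad.
Bracket: h₀ sin ϕ sin δ + cos ϕ cos δ sin h₀ = 1.4086×-0.37299×0.37284 + 0.92784×0.92790×0.98687 = -0.195888 + 0.849639 = 0.653751.
Q̄ = (S_0/π) × [bracket] = (1361/π) × 0.653751 = 283.22 W/m².
Ratio Q̄_A / Q̄_B = 475.37 / 283.22 = 1.678.

Q̄_A / Q̄_B ≈ 1.68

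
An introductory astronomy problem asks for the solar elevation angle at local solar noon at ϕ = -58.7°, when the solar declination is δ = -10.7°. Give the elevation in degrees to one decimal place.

42.0°

At local noon the hour angle is zero, so the zenith angle equals |ϕ − δ| = |-58.7° − (-10.700°)| = 48.000°.
Elevation = 90° − 48.000° = 42.0°.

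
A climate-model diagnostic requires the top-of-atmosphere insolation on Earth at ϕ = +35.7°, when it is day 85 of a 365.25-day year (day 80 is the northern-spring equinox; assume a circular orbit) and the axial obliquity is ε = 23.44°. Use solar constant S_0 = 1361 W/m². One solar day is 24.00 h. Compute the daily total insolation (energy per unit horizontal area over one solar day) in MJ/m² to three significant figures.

Solar longitude: L_s = 360° × (85 − 80)/365.25 = 4.928°.
sin δ = sin 23.44° × sin 4.928° = 0.03417, so δ = +1.958°.
cos h₀ = −tan(+35.7°) tan(+1.958°) = -0.0246, h₀ = 1.5954 rad.
Bracket: h₀ sin ϕ sin δ + cos ϕ cos δ sin h₀ = 1.5954×0.58354×0.03417 + 0.81208×0.99942×0.99970 = 0.031812 + 0.811366 = 0.843178.
Q̄ = (S_0/π) × [bracket] = (1361/π) × 0.843178 = 365.28 W/m².
Daily total = Q̄ × 24.00 h × 3600 s/h = 365.28 × 24.00 × 3600 / 10⁶ = 31.56 MJ/m².

31.6 MJ/m²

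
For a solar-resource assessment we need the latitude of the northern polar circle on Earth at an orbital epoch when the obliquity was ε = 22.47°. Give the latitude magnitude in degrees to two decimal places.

67.53°

The polar circle is the lowest latitude that experiences at least one full rotation of continuous daylight at the northern-summer solstice; it lies at |φ| = 90° − ε = 90° − 22.47° = 67.53°.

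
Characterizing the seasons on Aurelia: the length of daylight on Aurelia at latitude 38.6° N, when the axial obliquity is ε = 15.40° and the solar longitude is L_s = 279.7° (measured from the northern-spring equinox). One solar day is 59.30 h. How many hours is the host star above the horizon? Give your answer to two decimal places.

Solar declination: sin δ = sin ε · sin L_s = sin 15.40° × sin 279.7° = -0.26176, so δ = -15.174°.
cos h₀ = −tan ϕ · tan δ = −tan(+38.6°) × tan(-15.174°) = 0.2165, so h₀ = 1.3526 rad = 77.50°.
Daylight = 2h₀/(2π) × 59.30 h = (1.3526/π) × 59.30 = 25.53 h.

25.53 h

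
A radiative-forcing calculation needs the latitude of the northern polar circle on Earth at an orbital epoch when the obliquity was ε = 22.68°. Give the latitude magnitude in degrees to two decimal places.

67.32°

The polar circle is the lowest latitude that experiences at least one full rotation of continuous daylight at the northern-summer solstice; it lies at |ϕ| = 90° − ε = 90° − 22.68° = 67.32°.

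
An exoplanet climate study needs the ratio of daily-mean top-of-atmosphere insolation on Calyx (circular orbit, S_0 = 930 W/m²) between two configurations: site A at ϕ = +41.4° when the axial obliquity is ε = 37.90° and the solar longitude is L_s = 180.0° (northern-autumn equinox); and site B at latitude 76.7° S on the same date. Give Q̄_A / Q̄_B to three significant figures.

Q̄_A / Q̄_B ≈ 3.26

— Configuration A (ϕ=+41.4°):
Solar declination: sin δ = sin ε · sin L_s = sin 37.90° × sin 180.0° = 0.00000, so δ = +0.000°.
cos h₀ = −tan(+41.4°) tan(+0.000°) = -0.0000, h₀ = 1.5708 rad.
Bracket: h₀ sin ϕ sin δ + cos ϕ cos δ sin h₀ = 1.5708×0.66131×0.00000 + 0.75011×1.00000×1.00000 = 0.000000 + 0.750110 = 0.750110.
Q̄ = (S_0/π) × [bracket] = (930/π) × 0.750110 = 222.05 W/m².
— Configuration B (ϕ=-76.7°):
cos h₀ = −tan(-76.7°) tan(+0.000°) = 0.0000, h₀ = 1.5708 rad.
Bracket: h₀ sin ϕ sin δ + cos ϕ cos δ sin h₀ = 1.5708×-0.97318×0.00000 + 0.23005×1.00000×1.00000 = -0.000000 + 0.230050 = 0.230050.
Q̄ = (S_0/π) × [bracket] = (930/π) × 0.230050 = 68.101 W/m².
Ratio Q̄_A / Q̄_B = 222.05 / 68.101 = 3.261.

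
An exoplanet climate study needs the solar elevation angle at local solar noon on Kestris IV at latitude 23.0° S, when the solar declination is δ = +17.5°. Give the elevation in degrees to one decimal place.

49.5°

At local noon the hour angle is zero, so the zenith angle equals |φ − δ| = |-23.0° − (+17.500°)| = 40.500°.
Elevation = 90° − 40.500° = 49.5°.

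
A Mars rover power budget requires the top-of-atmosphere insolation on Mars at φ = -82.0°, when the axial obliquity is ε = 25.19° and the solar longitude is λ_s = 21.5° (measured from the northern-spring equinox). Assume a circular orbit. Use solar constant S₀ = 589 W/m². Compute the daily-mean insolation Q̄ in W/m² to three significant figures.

Q̄ ≈ 0.00 W/m²

Solar declination: sin δ = sin ε · sin λ_s = sin 25.19° × sin 21.5° = 0.15599, so δ = +8.974°.
cos H₀ = −tan(-82.0°) tan(+8.974°) = 1.1237 ≥ 1 ⇒ polar night, H₀ = 0 and Q̄ = 0.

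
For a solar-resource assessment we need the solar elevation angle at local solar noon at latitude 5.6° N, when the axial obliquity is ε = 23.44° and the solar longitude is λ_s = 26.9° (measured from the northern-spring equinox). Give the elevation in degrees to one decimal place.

85.2°

Solar declination: sin δ = sin ε · sin λ_s = sin 23.44° × sin 26.9° = 0.17997, so δ = +10.368°.
At local noon the hour angle is zero, so the zenith angle equals |φ − δ| = |+5.6° − (+10.368°)| = 4.768°.
Elevation = 90° − 4.768° = 85.2°.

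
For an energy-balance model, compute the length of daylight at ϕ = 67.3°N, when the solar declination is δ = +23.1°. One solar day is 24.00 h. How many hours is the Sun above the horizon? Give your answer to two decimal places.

Sunrise equation: cos h₀ = −tan ϕ · tan δ = -1.0197 ≤ −1, so the Sun never sets (polar day) and h₀ = π.
Daylight = 2h₀/(2π) × 24.00 h = (3.1416/π) × 24.00 = 24.00 h.

24.00 h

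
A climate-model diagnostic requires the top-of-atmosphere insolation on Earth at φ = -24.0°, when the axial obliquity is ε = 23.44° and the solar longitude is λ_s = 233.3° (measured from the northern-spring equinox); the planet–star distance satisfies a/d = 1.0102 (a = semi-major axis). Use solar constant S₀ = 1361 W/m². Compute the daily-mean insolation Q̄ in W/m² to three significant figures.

Q̄ ≈ 477 W/m²

Solar declination: sin δ = sin ε · sin λ_s = sin 23.44° × sin 233.3° = -0.31894, so δ = -18.599°.
cos H₀ = −tan(-24.0°) tan(-18.599°) = -0.1498, H₀ = 1.7212 rad.
Bracket: H₀ sin φ sin δ + cos φ cos δ sin H₀ = 1.7212×-0.40674×-0.31894 + 0.91355×0.94778×0.98871 = 0.223284 + 0.856069 = 1.079353.
Inverse-square distance factor (a/d)² = 1.0102² = 1.020504.
Q̄ = (S₀/π) × 1.020504 × [bracket] = (1361/π) × 1.020504 × 1.079353 = 477.2 W/m².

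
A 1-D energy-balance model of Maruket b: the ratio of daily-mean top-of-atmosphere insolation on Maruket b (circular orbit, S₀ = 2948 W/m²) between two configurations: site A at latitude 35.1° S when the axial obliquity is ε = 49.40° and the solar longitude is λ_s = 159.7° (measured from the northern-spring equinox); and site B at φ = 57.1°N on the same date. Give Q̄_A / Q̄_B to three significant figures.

— Configuration A (φ=-35.1°):
Solar declination: sin δ = sin ε · sin λ_s = sin 49.40° × sin 159.7° = 0.26342, so δ = +15.273°.
cos H₀ = −tan(-35.1°) tan(+15.273°) = 0.1919, H₀ = 1.3777 rad.
Bracket: H₀ sin φ sin δ + cos φ cos δ sin H₀ = 1.3777×-0.57501×0.26342 + 0.81815×0.96468×0.98141 = -0.208679 + 0.774581 = 0.565902.
Q̄ = (S₀/π) × [bracket] = (2948/π) × 0.565902 = 531.03 W/m².
— Configuration B (φ=+57.1°):
cos H₀ = −tan(+57.1°) tan(+15.273°) = -0.4221, H₀ = 2.0065 rad.
Bracket: H₀ sin φ sin δ + cos φ cos δ sin H₀ = 2.0065×0.83962×0.26342 + 0.54317×0.96468×0.90655 = 0.443783 + 0.475019 = 0.918802.
Q̄ = (S₀/π) × [bracket] = (2948/π) × 0.918802 = 862.18 W/m².
Ratio Q̄_A / Q̄_B = 531.03 / 862.18 = 0.6159.

Q̄_A / Q̄_B ≈ 0.616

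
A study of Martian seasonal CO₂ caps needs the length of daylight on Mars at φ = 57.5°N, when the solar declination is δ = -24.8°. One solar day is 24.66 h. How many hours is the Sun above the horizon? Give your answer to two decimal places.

cos H₀ = −tan φ · tan δ = −tan(+57.5°) × tan(-24.800°) = 0.7253, so H₀ = 0.7593 rad = 43.51°.
Daylight = 2H₀/(2π) × 24.66 h = (0.7593/π) × 24.66 = 5.96 h.

5.96 h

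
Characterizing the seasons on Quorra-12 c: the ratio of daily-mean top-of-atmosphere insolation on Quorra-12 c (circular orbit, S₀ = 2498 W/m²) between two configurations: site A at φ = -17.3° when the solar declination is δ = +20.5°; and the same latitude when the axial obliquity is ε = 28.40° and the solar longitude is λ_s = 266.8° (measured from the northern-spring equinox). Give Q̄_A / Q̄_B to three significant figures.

Q̄_A / Q̄_B ≈ 0.686

— Configuration A (φ=-17.3°):
cos H₀ = −tan(-17.3°) tan(+20.500°) = 0.1165, H₀ = 1.4541 rad.
Bracket: H₀ sin φ sin δ + cos φ cos δ sin H₀ = 1.4541×-0.29737×0.35021 + 0.95476×0.93667×0.99320 = -0.151433 + 0.888214 = 0.736781.
Q̄ = (S₀/π) × [bracket] = (2498/π) × 0.736781 = 585.84 W/m².
— Configuration B (φ=-17.3°):
Solar declination: sin δ = sin ε · sin λ_s = sin 28.40° × sin 266.8° = -0.47488, so δ = -28.352°.
cos H₀ = −tan(-17.3°) tan(-28.352°) = -0.1681, H₀ = 1.7397 rad.
Bracket: H₀ sin φ sin δ + cos φ cos δ sin H₀ = 1.7397×-0.29737×-0.47488 + 0.95476×0.88005×0.98578 = 0.245672 + 0.828288 = 1.073960.
Q̄ = (S₀/π) × [bracket] = (2498/π) × 1.073960 = 853.95 W/m².
Ratio Q̄_A / Q̄_B = 585.84 / 853.95 = 0.6860.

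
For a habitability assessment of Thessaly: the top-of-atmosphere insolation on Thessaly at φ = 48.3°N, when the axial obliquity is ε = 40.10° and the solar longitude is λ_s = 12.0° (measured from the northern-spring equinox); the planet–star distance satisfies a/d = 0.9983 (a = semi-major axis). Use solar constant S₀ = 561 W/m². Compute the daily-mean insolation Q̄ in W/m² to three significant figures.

Solar declination: sin δ = sin ε · sin λ_s = sin 40.10° × sin 12.0° = 0.13392, so δ = +7.696°.
cos H₀ = −tan(+48.3°) tan(+7.696°) = -0.1517, H₀ = 1.7231 rad.
Bracket: H₀ sin φ sin δ + cos φ cos δ sin H₀ = 1.7231×0.74664×0.13392 + 0.66523×0.99099×0.98843 = 0.172293 + 0.651609 = 0.823902.
Inverse-square distance factor (a/d)² = 0.9983² = 0.996603.
Q̄ = (S₀/π) × 0.996603 × [bracket] = (561/π) × 0.996603 × 0.823902 = 146.6 W/m².

Q̄ ≈ 147 W/m²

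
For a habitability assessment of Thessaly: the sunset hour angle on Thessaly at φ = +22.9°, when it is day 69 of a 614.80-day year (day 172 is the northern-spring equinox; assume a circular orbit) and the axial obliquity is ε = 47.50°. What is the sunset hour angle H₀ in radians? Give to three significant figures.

Solar longitude: λ_s = 360° × (69 − 172)/614.80 = -60.312°, i.e. -60.312° + 360° = 299.688°.
sin δ = sin 47.50° × sin 299.688° = -0.64050, so δ = -39.829°.
cos H₀ = −tan φ · tan δ = −tan(+22.9°) × tan(-39.829°) = 0.3523, so H₀ = 1.2108 rad = 69.37°.

H₀ = 1.21 rad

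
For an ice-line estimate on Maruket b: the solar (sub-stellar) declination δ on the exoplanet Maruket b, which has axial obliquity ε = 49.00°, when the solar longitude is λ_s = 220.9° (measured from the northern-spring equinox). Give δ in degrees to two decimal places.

δ = -29.61°

sin δ = sin ε · sin λ_s = sin 49.00° × sin 220.9° = -0.494139.
δ = arcsin(-0.494139) = -29.61°.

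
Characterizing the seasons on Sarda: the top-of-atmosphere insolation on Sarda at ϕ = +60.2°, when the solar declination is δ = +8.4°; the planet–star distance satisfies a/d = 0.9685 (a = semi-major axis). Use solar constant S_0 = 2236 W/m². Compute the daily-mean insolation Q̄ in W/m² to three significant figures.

Q̄ ≈ 472 W/m²

cos h₀ = −tan(+60.2°) tan(+8.400°) = -0.2578, h₀ = 1.8316 rad.
Bracket: h₀ sin ϕ sin δ + cos ϕ cos δ sin h₀ = 1.8316×0.86777×0.14608 + 0.49697×0.98927×0.96619 = 0.232181 + 0.475015 = 0.707196.
Inverse-square distance factor (a/d)² = 0.9685² = 0.937992.
Q̄ = (S_0/π) × 0.937992 × [bracket] = (2236/π) × 0.937992 × 0.707196 = 472.1 W/m².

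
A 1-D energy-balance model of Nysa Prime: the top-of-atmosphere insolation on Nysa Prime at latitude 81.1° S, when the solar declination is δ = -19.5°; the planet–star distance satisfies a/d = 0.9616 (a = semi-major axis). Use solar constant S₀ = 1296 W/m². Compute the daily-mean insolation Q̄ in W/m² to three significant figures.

cos H₀ = −tan(-81.1°) tan(-19.500°) = -2.2614 ≤ −1 ⇒ polar day, H₀ = π.
Bracket: H₀ sin φ sin δ + cos φ cos δ sin H₀ = 3.1416×-0.98796×-0.33381 + 0.15471×0.94264×0.00000 = 1.036071 + 0.000000 = 1.036071.
Inverse-square distance factor (a/d)² = 0.9616² = 0.924675.
Q̄ = (S₀/π) × 0.924675 × [bracket] = (1296/π) × 0.924675 × 1.036071 = 395.2 W/m².

Q̄ ≈ 395 W/m²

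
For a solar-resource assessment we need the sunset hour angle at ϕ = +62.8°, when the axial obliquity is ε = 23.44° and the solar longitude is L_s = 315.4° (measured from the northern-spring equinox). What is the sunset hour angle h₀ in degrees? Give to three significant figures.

Solar declination: sin δ = sin ε · sin L_s = sin 23.44° × sin 315.4° = -0.27931, so δ = -16.219°.
cos h₀ = −tan ϕ · tan δ = −tan(+62.8°) × tan(-16.219°) = 0.5660, so h₀ = 0.9691 rad = 55.53°.

h₀ = 55.5°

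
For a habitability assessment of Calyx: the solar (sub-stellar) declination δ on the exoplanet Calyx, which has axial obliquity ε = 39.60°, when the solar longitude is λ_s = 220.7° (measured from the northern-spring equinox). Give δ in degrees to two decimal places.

sin δ = sin ε · sin λ_s = sin 39.60° × sin 220.7° = -0.415663.
δ = arcsin(-0.415663) = -24.56°.

δ = -24.56°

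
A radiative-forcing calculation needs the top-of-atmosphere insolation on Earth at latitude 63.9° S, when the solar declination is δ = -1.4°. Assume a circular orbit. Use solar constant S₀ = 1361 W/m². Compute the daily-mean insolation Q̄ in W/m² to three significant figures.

Q̄ ≈ 206 W/m²

cos H₀ = −tan(-63.9°) tan(-1.400°) = -0.0499, H₀ = 1.6207 rad.
Bracket: H₀ sin φ sin δ + cos φ cos δ sin H₀ = 1.6207×-0.89803×-0.02443 + 0.43994×0.99970×0.99875 = 0.035556 + 0.439258 = 0.474814.
Q̄ = (S₀/π) × [bracket] = (1361/π) × 0.474814 = 205.7 W/m².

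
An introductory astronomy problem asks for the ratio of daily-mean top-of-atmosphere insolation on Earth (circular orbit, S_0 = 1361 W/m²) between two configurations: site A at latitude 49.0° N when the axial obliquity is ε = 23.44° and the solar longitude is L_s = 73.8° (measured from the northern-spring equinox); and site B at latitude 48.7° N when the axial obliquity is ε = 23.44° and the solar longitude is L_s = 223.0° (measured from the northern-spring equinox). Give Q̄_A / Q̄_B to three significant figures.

— Configuration A (ϕ=+49.0°):
Solar declination: sin δ = sin ε · sin L_s = sin 23.44° × sin 73.8° = 0.38199, so δ = +22.457°.
cos h₀ = −tan(+49.0°) tan(+22.457°) = -0.4755, h₀ = 2.0663 rad.
Bracket: h₀ sin ϕ sin δ + cos ϕ cos δ sin h₀ = 2.0663×0.75471×0.38199 + 0.65606×0.92416×0.87972 = 0.595697 + 0.533378 = 1.129075.
Q̄ = (S_0/π) × [bracket] = (1361/π) × 1.129075 = 489.14 W/m².
— Configuration B (ϕ=+48.7°):
Solar declination: sin δ = sin ε · sin L_s = sin 23.44° × sin 223.0° = -0.27129, so δ = -15.741°.
cos h₀ = −tan(+48.7°) tan(-15.741°) = 0.3208, h₀ = 1.2442 rad.
Bracket: h₀ sin ϕ sin δ + cos ϕ cos δ sin h₀ = 1.2442×0.75126×-0.27129 + 0.66000×0.96250×0.94713 = -0.253580 + 0.601664 = 0.348084.
Q̄ = (S_0/π) × [bracket] = (1361/π) × 0.348084 = 150.80 W/m².
Ratio Q̄_A / Q̄_B = 489.14 / 150.80 = 3.244.

Q̄_A / Q̄_B ≈ 3.24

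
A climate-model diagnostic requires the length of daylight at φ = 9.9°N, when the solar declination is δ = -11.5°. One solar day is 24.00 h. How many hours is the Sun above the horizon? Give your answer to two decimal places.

cos H₀ = −tan φ · tan δ = −tan(+9.9°) × tan(-11.500°) = 0.0355, so H₀ = 1.5353 rad = 87.97°.
Daylight = 2H₀/(2π) × 24.00 h = (1.5353/π) × 24.00 = 11.73 h.

11.73 h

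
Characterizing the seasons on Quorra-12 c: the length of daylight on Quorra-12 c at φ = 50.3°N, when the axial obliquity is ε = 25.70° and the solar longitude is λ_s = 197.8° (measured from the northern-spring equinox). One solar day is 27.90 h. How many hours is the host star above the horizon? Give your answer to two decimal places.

12.51 h

Solar declination: sin δ = sin ε · sin λ_s = sin 25.70° × sin 197.8° = -0.13257, so δ = -7.618°.
cos H₀ = −tan φ · tan δ = −tan(+50.3°) × tan(-7.618°) = 0.1611, so H₀ = 1.4090 rad = 80.73°.
Daylight = 2H₀/(2π) × 27.90 h = (1.4090/π) × 27.90 = 12.51 h.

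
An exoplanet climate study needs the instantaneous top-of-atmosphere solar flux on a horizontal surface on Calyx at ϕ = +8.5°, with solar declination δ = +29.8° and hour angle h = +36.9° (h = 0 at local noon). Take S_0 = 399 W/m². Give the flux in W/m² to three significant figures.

303 W/m²

cos θ_z = sin ϕ sin δ + cos ϕ cos δ cos h = 0.073457 + 0.686316 = 0.759773.
Flux = S_0 · cos θ_z = 399 × 0.759773 = 303.1 W/m².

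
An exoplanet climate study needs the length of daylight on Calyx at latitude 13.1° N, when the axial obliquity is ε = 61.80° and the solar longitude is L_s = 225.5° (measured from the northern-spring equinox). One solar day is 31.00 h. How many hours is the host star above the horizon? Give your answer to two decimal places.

13.63 h

Solar declination: sin δ = sin ε · sin L_s = sin 61.80° × sin 225.5° = -0.62859, so δ = -38.946°.
cos h₀ = −tan ϕ · tan δ = −tan(+13.1°) × tan(-38.946°) = 0.1881, so h₀ = 1.3816 rad = 79.16°.
Daylight = 2h₀/(2π) × 31.00 h = (1.3816/π) × 31.00 = 13.63 h.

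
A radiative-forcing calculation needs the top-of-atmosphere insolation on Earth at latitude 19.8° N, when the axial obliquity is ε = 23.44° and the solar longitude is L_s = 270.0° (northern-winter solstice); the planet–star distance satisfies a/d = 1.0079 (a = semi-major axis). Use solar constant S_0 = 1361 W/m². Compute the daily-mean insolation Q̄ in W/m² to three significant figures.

Q̄ ≈ 291 W/m²

Solar declination: sin δ = sin ε · sin L_s = sin 23.44° × sin 270.0° = -0.39779, so δ = -23.440°.
cos h₀ = −tan(+19.8°) tan(-23.440°) = 0.1561, h₀ = 1.4141 rad.
Bracket: h₀ sin ϕ sin δ + cos ϕ cos δ sin h₀ = 1.4141×0.33874×-0.39779 + 0.94088×0.91748×0.98774 = -0.190546 + 0.852655 = 0.662109.
Inverse-square distance factor (a/d)² = 1.0079² = 1.015862.
Q̄ = (S_0/π) × 1.015862 × [bracket] = (1361/π) × 1.015862 × 0.662109 = 291.4 W/m².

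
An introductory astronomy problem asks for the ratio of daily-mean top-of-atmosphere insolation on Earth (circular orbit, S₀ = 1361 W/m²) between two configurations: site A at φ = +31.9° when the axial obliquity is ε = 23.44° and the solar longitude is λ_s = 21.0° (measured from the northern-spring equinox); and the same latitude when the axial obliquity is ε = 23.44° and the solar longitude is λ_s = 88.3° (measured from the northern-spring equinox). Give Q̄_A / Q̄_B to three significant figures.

— Configuration A (φ=+31.9°):
Solar declination: sin δ = sin ε · sin λ_s = sin 23.44° × sin 21.0° = 0.14255, so δ = +8.196°.
cos H₀ = −tan(+31.9°) tan(+8.196°) = -0.0896, H₀ = 1.6606 rad.
Bracket: H₀ sin φ sin δ + cos φ cos δ sin H₀ = 1.6606×0.52844×0.14255 + 0.84897×0.98979×0.99597 = 0.125092 + 0.836916 = 0.962008.
Q̄ = (S₀/π) × [bracket] = (1361/π) × 0.962008 = 416.76 W/m².
— Configuration B (φ=+31.9°):
Solar declination: sin δ = sin ε · sin λ_s = sin 23.44° × sin 88.3° = 0.39761, so δ = +23.429°.
cos H₀ = −tan(+31.9°) tan(+23.429°) = -0.2697, H₀ = 1.8439 rad.
Bracket: H₀ sin φ sin δ + cos φ cos δ sin H₀ = 1.8439×0.52844×0.39761 + 0.84897×0.91755×0.96294 = 0.387427 + 0.750104 = 1.137531.
Q̄ = (S₀/π) × [bracket] = (1361/π) × 1.137531 = 492.80 W/m².
Ratio Q̄_A / Q̄_B = 416.76 / 492.80 = 0.8457.

Q̄_A / Q̄_B ≈ 0.846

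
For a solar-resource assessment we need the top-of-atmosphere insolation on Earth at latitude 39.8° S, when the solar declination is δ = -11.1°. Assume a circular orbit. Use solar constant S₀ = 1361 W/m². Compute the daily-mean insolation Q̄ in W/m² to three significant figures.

Q̄ ≈ 415 W/m²

cos H₀ = −tan(-39.8°) tan(-11.100°) = -0.1635, H₀ = 1.7350 rad.
Bracket: H₀ sin φ sin δ + cos φ cos δ sin H₀ = 1.7350×-0.64011×-0.19252 + 0.76828×0.98129×0.98655 = 0.213811 + 0.743765 = 0.957576.
Q̄ = (S₀/π) × [bracket] = (1361/π) × 0.957576 = 414.8 W/m².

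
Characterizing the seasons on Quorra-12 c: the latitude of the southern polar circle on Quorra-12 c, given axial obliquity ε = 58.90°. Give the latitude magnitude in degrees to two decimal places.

The polar circle is the lowest latitude that experiences at least one full rotation of continuous darkness at the northern-summer solstice; it lies at |φ| = 90° − ε = 90° − 58.90° = 31.10°.

31.10°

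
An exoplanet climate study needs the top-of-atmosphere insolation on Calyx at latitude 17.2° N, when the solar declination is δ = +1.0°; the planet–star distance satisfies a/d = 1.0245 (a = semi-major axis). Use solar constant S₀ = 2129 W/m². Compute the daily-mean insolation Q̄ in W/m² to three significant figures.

Q̄ ≈ 685 W/m²

cos H₀ = −tan(+17.2°) tan(+1.000°) = -0.0054, H₀ = 1.5762 rad.
Bracket: H₀ sin φ sin δ + cos φ cos δ sin H₀ = 1.5762×0.29571×0.01745 + 0.95528×0.99985×0.99999 = 0.008133 + 0.955127 = 0.963260.
Inverse-square distance factor (a/d)² = 1.0245² = 1.049600.
Q̄ = (S₀/π) × 1.049600 × [bracket] = (2129/π) × 1.049600 × 0.963260 = 685.2 W/m².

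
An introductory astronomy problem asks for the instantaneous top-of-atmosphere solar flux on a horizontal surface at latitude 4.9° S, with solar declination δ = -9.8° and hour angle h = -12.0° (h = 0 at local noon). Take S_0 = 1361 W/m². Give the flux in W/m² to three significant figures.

1.33e+03 W/m²

cos θ_z = sin ϕ sin δ + cos ϕ cos δ cos h = 0.014539 + 0.960352 = 0.974891.
Flux = S_0 · cos θ_z = 1361 × 0.974891 = 1327 W/m².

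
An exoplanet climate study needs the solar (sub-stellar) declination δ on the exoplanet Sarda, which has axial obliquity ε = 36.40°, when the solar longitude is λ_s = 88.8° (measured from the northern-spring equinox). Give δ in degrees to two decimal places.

δ = +36.39°

sin δ = sin ε · sin λ_s = sin 36.40° × sin 88.8° = 0.593289.
δ = arcsin(0.593289) = +36.39°.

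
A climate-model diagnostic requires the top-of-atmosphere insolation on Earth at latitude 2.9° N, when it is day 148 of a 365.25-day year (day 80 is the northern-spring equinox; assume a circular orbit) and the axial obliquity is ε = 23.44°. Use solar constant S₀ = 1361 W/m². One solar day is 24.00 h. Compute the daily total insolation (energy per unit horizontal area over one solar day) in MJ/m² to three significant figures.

35.9 MJ/m²

Solar longitude: λ_s = 360° × (148 − 80)/365.25 = 67.023°.
sin δ = sin 23.44° × sin 67.023° = 0.36623, so δ = +21.483°.
cos H₀ = −tan(+2.9°) tan(+21.483°) = -0.0199, H₀ = 1.5907 rad.
Bracket: H₀ sin φ sin δ + cos φ cos δ sin H₀ = 1.5907×0.05059×0.36623 + 0.99872×0.93053×0.99980 = 0.029472 + 0.929153 = 0.958625.
Q̄ = (S₀/π) × [bracket] = (1361/π) × 0.958625 = 415.30 W/m².
Daily total = Q̄ × 24.00 h × 3600 s/h = 415.30 × 24.00 × 3600 / 10⁶ = 35.88 MJ/m².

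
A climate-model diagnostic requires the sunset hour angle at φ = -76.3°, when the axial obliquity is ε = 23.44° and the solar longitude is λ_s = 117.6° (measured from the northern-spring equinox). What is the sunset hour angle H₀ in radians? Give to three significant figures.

H₀ = 0.00 rad

Solar declination: sin δ = sin ε · sin λ_s = sin 23.44° × sin 117.6° = 0.35252, so δ = +20.642°.
cos H₀ = −tan φ · tan δ = 1.5453 ≥ 1, so the Sun never rises (polar night) and H₀ = 0.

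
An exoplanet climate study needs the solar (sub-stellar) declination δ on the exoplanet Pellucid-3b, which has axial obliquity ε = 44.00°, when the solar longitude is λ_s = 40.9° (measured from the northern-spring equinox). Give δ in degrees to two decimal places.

sin δ = sin ε · sin λ_s = sin 44.00° × sin 40.9° = 0.454821.
δ = arcsin(0.454821) = +27.05°.

δ = +27.05°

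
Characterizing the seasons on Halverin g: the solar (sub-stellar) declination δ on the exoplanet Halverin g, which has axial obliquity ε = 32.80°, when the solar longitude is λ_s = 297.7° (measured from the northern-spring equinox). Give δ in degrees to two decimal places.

δ = -28.66°

sin δ = sin ε · sin λ_s = sin 32.80° × sin 297.7° = -0.479625.
δ = arcsin(-0.479625) = -28.66°.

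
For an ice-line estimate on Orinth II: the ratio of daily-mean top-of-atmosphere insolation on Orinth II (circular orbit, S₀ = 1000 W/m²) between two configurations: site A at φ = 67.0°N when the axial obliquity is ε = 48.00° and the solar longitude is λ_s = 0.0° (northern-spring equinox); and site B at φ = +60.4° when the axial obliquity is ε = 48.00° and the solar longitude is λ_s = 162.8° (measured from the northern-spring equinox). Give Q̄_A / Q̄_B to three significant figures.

— Configuration A (φ=+67.0°):
Solar declination: sin δ = sin ε · sin λ_s = sin 48.00° × sin 0.0° = 0.00000, so δ = +0.000°.
cos H₀ = −tan(+67.0°) tan(+0.000°) = -0.0000, H₀ = 1.5708 rad.
Bracket: H₀ sin φ sin δ + cos φ cos δ sin H₀ = 1.5708×0.92050×0.00000 + 0.39073×1.00000×1.00000 = 0.000000 + 0.390730 = 0.390730.
Q̄ = (S₀/π) × [bracket] = (1000/π) × 0.390730 = 124.37 W/m².
— Configuration B (φ=+60.4°):
Solar declination: sin δ = sin ε · sin λ_s = sin 48.00° × sin 162.8° = 0.21975, so δ = +12.695°.
cos H₀ = −tan(+60.4°) tan(+12.695°) = -0.3965, H₀ = 1.9785 rad.
Bracket: H₀ sin φ sin δ + cos φ cos δ sin H₀ = 1.9785×0.86949×0.21975 + 0.49394×0.97556×0.91802 = 0.378033 + 0.442365 = 0.820398.
Q̄ = (S₀/π) × [bracket] = (1000/π) × 0.820398 = 261.14 W/m².
Ratio Q̄_A / Q̄_B = 124.37 / 261.14 = 0.4763.

Q̄_A / Q̄_B ≈ 0.476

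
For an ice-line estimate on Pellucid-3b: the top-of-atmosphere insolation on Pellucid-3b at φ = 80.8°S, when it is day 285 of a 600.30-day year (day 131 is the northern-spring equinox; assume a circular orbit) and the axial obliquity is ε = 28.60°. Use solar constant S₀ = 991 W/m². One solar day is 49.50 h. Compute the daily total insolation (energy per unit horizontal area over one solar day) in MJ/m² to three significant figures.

Solar longitude: λ_s = 360° × (285 − 131)/600.30 = 92.354°.
sin δ = sin 28.60° × sin 92.354° = 0.47829, so δ = +28.574°.
cos H₀ = −tan(-80.8°) tan(+28.574°) = 3.3626 ≥ 1 ⇒ polar night, H₀ = 0 and Q̄ = 0.
Daily total = Q̄ × 49.50 h × 3600 s/h = 0.00 MJ/m².

0.00 MJ/m²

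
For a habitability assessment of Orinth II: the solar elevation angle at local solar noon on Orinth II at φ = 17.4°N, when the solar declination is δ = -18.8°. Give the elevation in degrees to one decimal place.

53.8°

At local noon the hour angle is zero, so the zenith angle equals |φ − δ| = |+17.4° − (-18.800°)| = 36.200°.
Elevation = 90° − 36.200° = 53.8°.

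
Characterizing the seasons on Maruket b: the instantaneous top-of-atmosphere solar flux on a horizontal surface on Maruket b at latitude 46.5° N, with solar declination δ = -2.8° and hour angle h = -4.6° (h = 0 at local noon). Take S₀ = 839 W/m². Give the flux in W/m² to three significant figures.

545 W/m²

cos θ_z = sin φ sin δ + cos φ cos δ cos h = -0.035434 + 0.685318 = 0.649884.
Flux = S₀ · cos θ_z = 839 × 0.649884 = 545.3 W/m².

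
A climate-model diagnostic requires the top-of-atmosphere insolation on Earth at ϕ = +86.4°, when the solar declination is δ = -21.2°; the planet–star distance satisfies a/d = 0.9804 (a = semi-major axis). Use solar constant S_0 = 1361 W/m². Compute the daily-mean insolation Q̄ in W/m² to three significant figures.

cos h₀ = −tan(+86.4°) tan(-21.200°) = 6.1651 ≥ 1 ⇒ polar night, h₀ = 0 and Q̄ = 0.
Inverse-square distance factor (a/d)² = 0.9804² = 0.961184.

Q̄ ≈ 0.00 W/m²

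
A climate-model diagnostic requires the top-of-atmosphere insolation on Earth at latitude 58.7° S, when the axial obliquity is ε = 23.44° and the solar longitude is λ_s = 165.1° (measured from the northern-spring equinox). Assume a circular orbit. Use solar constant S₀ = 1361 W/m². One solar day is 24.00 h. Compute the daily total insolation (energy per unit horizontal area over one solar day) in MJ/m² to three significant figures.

14.5 MJ/m²

Solar declination: sin δ = sin ε · sin λ_s = sin 23.44° × sin 165.1° = 0.10228, so δ = +5.871°.
cos H₀ = −tan(-58.7°) tan(+5.871°) = 0.1691, H₀ = 1.4009 rad.
Bracket: H₀ sin φ sin δ + cos φ cos δ sin H₀ = 1.4009×-0.85446×0.10228 + 0.51952×0.99476×0.98560 = -0.122430 + 0.509356 = 0.386926.
Q̄ = (S₀/π) × [bracket] = (1361/π) × 0.386926 = 167.62 W/m².
Daily total = Q̄ × 24.00 h × 3600 s/h = 167.62 × 24.00 × 3600 / 10⁶ = 14.48 MJ/m².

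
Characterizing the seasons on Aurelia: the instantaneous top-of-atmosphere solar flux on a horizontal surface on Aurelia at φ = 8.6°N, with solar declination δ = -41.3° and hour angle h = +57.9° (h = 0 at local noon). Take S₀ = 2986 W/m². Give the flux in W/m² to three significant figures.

884 W/m²

cos θ_z = sin φ sin δ + cos φ cos δ cos h = -0.098694 + 0.394732 = 0.296038.
Flux = S₀ · cos θ_z = 2986 × 0.296038 = 884.0 W/m².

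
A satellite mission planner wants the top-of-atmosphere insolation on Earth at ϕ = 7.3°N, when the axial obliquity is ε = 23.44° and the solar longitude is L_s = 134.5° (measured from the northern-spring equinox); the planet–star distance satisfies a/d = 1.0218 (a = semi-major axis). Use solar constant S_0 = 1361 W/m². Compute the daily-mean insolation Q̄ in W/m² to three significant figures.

Q̄ ≈ 456 W/m²

Solar declination: sin δ = sin ε · sin L_s = sin 23.44° × sin 134.5° = 0.28372, so δ = +16.483°.
cos h₀ = −tan(+7.3°) tan(+16.483°) = -0.0379, h₀ = 1.6087 rad.
Bracket: h₀ sin ϕ sin δ + cos ϕ cos δ sin h₀ = 1.6087×0.12706×0.28372 + 0.99189×0.95891×0.99928 = 0.057993 + 0.950448 = 1.008441.
Inverse-square distance factor (a/d)² = 1.0218² = 1.044075.
Q̄ = (S_0/π) × 1.044075 × [bracket] = (1361/π) × 1.044075 × 1.008441 = 456.1 W/m².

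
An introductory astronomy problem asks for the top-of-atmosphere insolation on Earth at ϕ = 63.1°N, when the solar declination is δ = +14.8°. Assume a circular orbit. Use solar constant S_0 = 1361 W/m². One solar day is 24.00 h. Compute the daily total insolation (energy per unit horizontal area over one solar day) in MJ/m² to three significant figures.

32.0 MJ/m²

cos h₀ = −tan(+63.1°) tan(+14.800°) = -0.5208, h₀ = 2.1186 rad.
Bracket: h₀ sin ϕ sin δ + cos ϕ cos δ sin h₀ = 2.1186×0.89180×0.25545 + 0.45243×0.96682×0.85369 = 0.482639 + 0.373420 = 0.856059.
Q̄ = (S_0/π) × [bracket] = (1361/π) × 0.856059 = 370.86 W/m².
Daily total = Q̄ × 24.00 h × 3600 s/h = 370.86 × 24.00 × 3600 / 10⁶ = 32.04 MJ/m².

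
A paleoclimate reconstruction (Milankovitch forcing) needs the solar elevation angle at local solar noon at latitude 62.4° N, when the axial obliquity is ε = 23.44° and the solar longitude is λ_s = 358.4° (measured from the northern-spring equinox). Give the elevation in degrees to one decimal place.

27.0°

Solar declination: sin δ = sin ε · sin λ_s = sin 23.44° × sin 358.4° = -0.01111, so δ = -0.636°.
At local noon the hour angle is zero, so the zenith angle equals |φ − δ| = |+62.4° − (-0.636°)| = 63.036°.
Elevation = 90° − 63.036° = 27.0°.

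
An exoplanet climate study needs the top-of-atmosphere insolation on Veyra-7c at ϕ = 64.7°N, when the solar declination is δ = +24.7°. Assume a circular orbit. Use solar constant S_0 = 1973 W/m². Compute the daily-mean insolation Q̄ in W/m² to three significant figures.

Q̄ ≈ 746 W/m²

cos h₀ = −tan(+64.7°) tan(+24.700°) = -0.9730, h₀ = 2.9088 rad.
Bracket: h₀ sin ϕ sin δ + cos ϕ cos δ sin h₀ = 2.9088×0.90408×0.41787 + 0.42736×0.90851×0.23068 = 1.098909 + 0.089564 = 1.188473.
Q̄ = (S_0/π) × [bracket] = (1973/π) × 1.188473 = 746.4 W/m².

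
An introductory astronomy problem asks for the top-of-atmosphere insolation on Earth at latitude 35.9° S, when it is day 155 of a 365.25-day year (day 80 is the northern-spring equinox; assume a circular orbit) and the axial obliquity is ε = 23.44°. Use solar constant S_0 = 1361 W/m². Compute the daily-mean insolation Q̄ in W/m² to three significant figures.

Q̄ ≈ 186 W/m²

Solar longitude: L_s = 360° × (155 − 80)/365.25 = 73.922°.
sin δ = sin 23.44° × sin 73.922° = 0.38223, so δ = +22.472°.
cos h₀ = −tan(-35.9°) tan(+22.472°) = 0.2994, h₀ = 1.2667 rad.
Bracket: h₀ sin ϕ sin δ + cos ϕ cos δ sin h₀ = 1.2667×-0.58637×0.38223 + 0.81004×0.92407×0.95412 = -0.283903 + 0.714191 = 0.430288.
Q̄ = (S_0/π) × [bracket] = (1361/π) × 0.430288 = 186.4 W/m².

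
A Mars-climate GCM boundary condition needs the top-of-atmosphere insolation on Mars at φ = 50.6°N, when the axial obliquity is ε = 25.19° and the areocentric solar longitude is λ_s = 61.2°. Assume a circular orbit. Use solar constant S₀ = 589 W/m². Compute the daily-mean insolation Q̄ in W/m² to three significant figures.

Q̄ ≈ 209 W/m²

sin δ = sin 25.19° × sin 61.2° = 0.37297, so δ = +21.899°.
cos H₀ = −tan(+50.6°) tan(+21.899°) = -0.4894, H₀ = 2.0822 rad.
Bracket: H₀ sin φ sin δ + cos φ cos δ sin H₀ = 2.0822×0.77273×0.37297 + 0.63473×0.92784×0.87207 = 0.600101 + 0.513586 = 1.113687.
Q̄ = (S₀/π) × [bracket] = (589/π) × 1.113687 = 208.8 W/m².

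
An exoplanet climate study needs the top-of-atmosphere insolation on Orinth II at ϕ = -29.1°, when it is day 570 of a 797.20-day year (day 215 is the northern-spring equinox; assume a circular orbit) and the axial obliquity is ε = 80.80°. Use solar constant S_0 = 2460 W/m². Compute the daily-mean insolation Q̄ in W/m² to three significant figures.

Solar longitude: L_s = 360° × (570 − 215)/797.20 = 160.311°.
sin δ = sin 80.80° × sin 160.311° = 0.33258, so δ = +19.425°.
cos h₀ = −tan(-29.1°) tan(+19.425°) = 0.1963, h₀ = 1.3732 rad.
Bracket: h₀ sin ϕ sin δ + cos ϕ cos δ sin h₀ = 1.3732×-0.48634×0.33258 + 0.87377×0.94308×0.98055 = -0.222111 + 0.808008 = 0.585897.
Q̄ = (S_0/π) × [bracket] = (2460/π) × 0.585897 = 458.8 W/m².

Q̄ ≈ 459 W/m²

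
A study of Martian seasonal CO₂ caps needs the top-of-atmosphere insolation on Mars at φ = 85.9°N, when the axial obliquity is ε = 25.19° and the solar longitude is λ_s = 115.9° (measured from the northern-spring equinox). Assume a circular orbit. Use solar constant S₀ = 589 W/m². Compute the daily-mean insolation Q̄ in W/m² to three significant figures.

Q̄ ≈ 225 W/m²

Solar declination: sin δ = sin ε · sin λ_s = sin 25.19° × sin 115.9° = 0.38287, so δ = +22.512°.
cos H₀ = −tan(+85.9°) tan(+22.512°) = -5.7819 ≤ −1 ⇒ polar day, H₀ = π.
Bracket: H₀ sin φ sin δ + cos φ cos δ sin H₀ = 3.1416×0.99744×0.38287 + 0.07150×0.92380×0.00000 = 1.199745 + 0.000000 = 1.199745.
Q̄ = (S₀/π) × [bracket] = (589/π) × 1.199745 = 224.9 W/m².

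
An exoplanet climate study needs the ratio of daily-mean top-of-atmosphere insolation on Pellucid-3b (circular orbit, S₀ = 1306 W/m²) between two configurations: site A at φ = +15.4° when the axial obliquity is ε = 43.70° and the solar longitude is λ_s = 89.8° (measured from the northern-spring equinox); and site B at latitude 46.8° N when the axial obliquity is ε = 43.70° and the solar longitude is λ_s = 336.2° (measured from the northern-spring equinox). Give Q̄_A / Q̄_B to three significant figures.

Q̄_A / Q̄_B ≈ 2.73

— Configuration A (φ=+15.4°):
Solar declination: sin δ = sin ε · sin λ_s = sin 43.70° × sin 89.8° = 0.69088, so δ = +43.700°.
cos H₀ = −tan(+15.4°) tan(+43.700°) = -0.2632, H₀ = 1.8372 rad.
Bracket: H₀ sin φ sin δ + cos φ cos δ sin H₀ = 1.8372×0.26556×0.69088 + 0.96410×0.72297×0.96474 = 0.337071 + 0.672439 = 1.009510.
Q̄ = (S₀/π) × [bracket] = (1306/π) × 1.009510 = 419.67 W/m².
— Configuration B (φ=+46.8°):
Solar declination: sin δ = sin ε · sin λ_s = sin 43.70° × sin 336.2° = -0.27880, so δ = -16.189°.
cos H₀ = −tan(+46.8°) tan(-16.189°) = 0.3092, H₀ = 1.2565 rad.
Bracket: H₀ sin φ sin δ + cos φ cos δ sin H₀ = 1.2565×0.72897×-0.27880 + 0.68455×0.96035×0.95101 = -0.255367 + 0.625201 = 0.369834.
Q̄ = (S₀/π) × [bracket] = (1306/π) × 0.369834 = 153.74 W/m².
Ratio Q̄_A / Q̄_B = 419.67 / 153.74 = 2.730.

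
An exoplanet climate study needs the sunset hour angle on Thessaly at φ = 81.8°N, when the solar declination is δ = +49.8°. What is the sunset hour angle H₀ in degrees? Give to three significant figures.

H₀ = 180°

Sunrise equation: cos H₀ = −tan φ · tan δ = -8.2118 ≤ −1, so the host star never sets (polar day) and H₀ = π.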